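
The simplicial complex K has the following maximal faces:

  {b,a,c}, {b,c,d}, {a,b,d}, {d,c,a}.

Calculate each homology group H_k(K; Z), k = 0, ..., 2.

Take the total order a < b < c < d on the vertex set. Then K (dimension 2) consists of the simplices:

  0-simplices (4): a, b, c, d
  1-simplices (6): ab, ac, ad, bc, bd, cd
  2-simplices (4): abc, abd, acd, bcd

Hence C_0 ≅ Z^4, C_1 ≅ Z^6, C_2 ≅ Z^4.

∂_1: C_1 → C_0 sends each edge [p,q] (with p < q) to q − p.
This gives a 4×6 integer matrix of rank 3; reducing to Smith normal form yields diagonal entries (1,1,1).

The boundary map ∂_2: C_2 → C_1 acts by ∂[p,q,r] = [q,r] − [p,r] + [p,q]. For instance
  ∂bcd = cd − bd + bc,
  ∂acd = cd − ad + ac.
As a 6×4 matrix over Z this has rank 3, with invariant factors (1,1,1).

Computing H_k = (kernel of ∂_k) / (image of ∂_{k+1}):

  H_0: rank C_0 − rank ∂_1 = 4 − 3 = 1, and the invariant factors of ∂_1 are all 1, so H_0 ≅ Z.
  H_1: rank ker ∂_1 − rank ∂_2 = (6 − 3) − 3 = 0, and the invariant factors of ∂_2 are all 1, so H_1 ≅ 0.
  H_2: rank ker ∂_2 − rank ∂_3 = (4 − 3) − 0 = 1, and there is no ∂_3, so H_2 ≅ Z.

As a check, the Euler characteristic is 4 − 6 + 4 = 2, which agrees with 1 − 0 + 1 = 2.

H_0 ≅ Z,  H_1 = 0,  H_2 ≅ Z.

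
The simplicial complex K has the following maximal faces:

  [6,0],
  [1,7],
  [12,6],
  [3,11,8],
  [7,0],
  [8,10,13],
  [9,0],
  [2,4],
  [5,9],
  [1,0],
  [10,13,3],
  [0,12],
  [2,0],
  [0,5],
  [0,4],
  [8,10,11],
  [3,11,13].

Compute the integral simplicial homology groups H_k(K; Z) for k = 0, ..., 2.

H_0 ≅ Z^2,  H_1 ≅ Z^5,  H_2 = 0.

Take the total order 0 < 1 < 2 < 3 < 4 < 5 < 6 < 7 < 8 < 9 < 10 < 11 < 12 < 13 on the vertex set. Then K (dimension 2) consists of the simplices:

  0-simplices (14): [0], [1], [2], [3], [4], [5], [6], [7], [8], [9], [10], [11], [12], [13]
  1-simplices (22): (22 of them)
  2-simplices (5): [3,8,11], [3,10,13], [3,11,13], [8,10,11], [8,10,13]

giving chain groups C_0 ≅ Z^14, C_1 ≅ Z^22, C_2 ≅ Z^5.

The boundary map ∂_1: C_1 → C_0 sends each edge [p,q] (with p < q) to q − p. For instance
  ∂[0,1] = [1] − [0].
The 14×22 boundary matrix has rank 12 and Smith normal form diag(1,1,1,1,1,1,1,1,1,1,1,1).

∂_2: C_2 → C_1 maps a triangle to the signed sum of its edges. For instance
  ∂[3,11,13] = [11,13] − [3,13] + [3,11],
  ∂[8,10,11] = [10,11] − [8,11] + [8,10].
As a 22×5 matrix over Z this has rank 5, with invariant factors (1,1,1,1,1).

Reading off H_k = ker ∂_k / im ∂_{k+1}:

  H_0: rank C_0 − rank ∂_1 = 14 − 12 = 2, and the invariant factors of ∂_1 are all 1, so H_0 ≅ Z^2.
  H_1: rank ker ∂_1 − rank ∂_2 = (22 − 12) − 5 = 5, and the invariant factors of ∂_2 are all 1, so H_1 ≅ Z^5.
  H_2: rank ker ∂_2 − rank ∂_3 = (5 − 5) − 0 = 0, and there is no ∂_3, so H_2 ≅ 0.

As a check, the Euler characteristic is 14 − 22 + 5 = -3, which agrees with 2 − 5 + 0 = -3.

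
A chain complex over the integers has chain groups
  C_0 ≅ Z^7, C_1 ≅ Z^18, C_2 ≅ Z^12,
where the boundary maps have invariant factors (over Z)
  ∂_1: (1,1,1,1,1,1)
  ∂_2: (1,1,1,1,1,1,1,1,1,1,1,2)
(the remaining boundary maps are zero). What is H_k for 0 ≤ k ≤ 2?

H_0: b_0 = 7 − 0 − 6 = 1; torsion from ∂_1 factors > 1: none. So H_0 ≅ Z.
H_1: b_1 = 18 − 6 − 12 = 0; torsion from ∂_2 factors > 1: [2]. So H_1 ≅ Z/2Z.
H_2: b_2 = 12 − 12 − 0 = 0; torsion from ∂_3 factors > 1: none. So H_2 ≅ 0.

H_0 ≅ Z,  H_1 ≅ Z/2Z,  H_2 = 0.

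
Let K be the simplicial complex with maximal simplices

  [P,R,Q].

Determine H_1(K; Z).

Order the vertices as P < Q < R. Listing each simplex with vertices in this order, K has dimension 2 with simplices:

  0-simplices (3): P, Q, R
  1-simplices (3): PQ, PR, QR
  2-simplices (1): PQR

giving chain groups C_0 ≅ Z^3, C_1 ≅ Z^3, C_2 ≅ Z^1.

∂_1: C_1 → C_0 is given by ∂[p,q] = [q] − [p].
This gives a 3×3 integer matrix of rank 2; reducing to Smith normal form yields diagonal entries (1,1).

∂_2: C_2 → C_1 sends each 2-simplex [p,q,r] to [q,r] − [p,r] + [p,q]. For instance
  ∂PQR = QR − PR + PQ.
The 3×1 boundary matrix has rank 1 and Smith normal form diag(1).

From H_k ≅ ker(∂_k) / im(∂_{k+1}) we obtain:

  H_1: rank ker ∂_1 − rank ∂_2 = (3 − 2) − 1 = 0, and the invariant factors of ∂_2 are all 1, so H_1 = 0.

H_1 = 0.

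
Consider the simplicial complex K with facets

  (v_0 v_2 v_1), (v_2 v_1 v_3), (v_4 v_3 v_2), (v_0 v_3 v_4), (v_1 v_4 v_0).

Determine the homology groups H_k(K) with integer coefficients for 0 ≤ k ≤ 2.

H_0 ≅ Z,  H_1 ≅ Z,  H_2 = 0.

Order the vertices as v_0 < v_1 < v_2 < v_3 < v_4. Listing each simplex with vertices in this order, K has dimension 2 with simplices:

  0-simplices (5): [v_0], [v_1], [v_2], [v_3], [v_4]
  1-simplices (10): [v_0,v_1], [v_0,v_2], [v_0,v_3], [v_0,v_4], [v_1,v_2], [v_1,v_3], [v_1,v_4], [v_2,v_3], [v_2,v_4], [v_3,v_4]
  2-simplices (5): [v_0,v_1,v_2], [v_0,v_1,v_4], [v_0,v_3,v_4], [v_1,v_2,v_3], [v_2,v_3,v_4]

Hence C_0 ≅ Z^5, C_1 ≅ Z^10, C_2 ≅ Z^5.

∂_1: C_1 → C_0 sends each edge [p,q] (with p < q) to q − p. For instance
  ∂[v_0,v_2] = [v_2] − [v_0].
The resulting 5×10 matrix has rank 4, and its Smith normal form has invariant factors (1,1,1,1).

Boundary ∂_2: C_2 → C_1 sends each 2-simplex [p,q,r] to [q,r] − [p,r] + [p,q]. For instance
  ∂[v_0,v_1,v_2] = [v_1,v_2] − [v_0,v_2] + [v_0,v_1],
  ∂[v_0,v_3,v_4] = [v_3,v_4] − [v_0,v_4] + [v_0,v_3].
The 10×5 boundary matrix has rank 5 and Smith normal form diag(1,1,1,1,1).

Computing H_k = (kernel of ∂_k) / (image of ∂_{k+1}):

  H_0: rank C_0 − rank ∂_1 = 5 − 4 = 1, and the invariant factors of ∂_1 are all 1, so H_0 = Z.
  H_1: rank ker ∂_1 − rank ∂_2 = (10 − 4) − 5 = 1, and the invariant factors of ∂_2 are all 1, so H_1 = Z.
  H_2: rank ker ∂_2 − rank ∂_3 = (5 − 5) − 0 = 0, and there is no ∂_3, so H_2 = 0.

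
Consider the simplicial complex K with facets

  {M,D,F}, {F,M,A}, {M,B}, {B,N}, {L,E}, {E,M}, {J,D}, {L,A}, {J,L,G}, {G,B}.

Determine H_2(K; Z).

Fix the vertex order A < B < D < E < F < G < J < L < M < N and write every simplex with vertices in increasing order. Then dim K = 2 and the simplices of K are:

  0-simplices (10): A, B, D, E, F, G, J, L, M, N
  1-simplices (15): AF, AL, AM, BG, BM, BN, DF, DJ, DM, EL, EM, FM, GJ, GL, JL
  2-simplices (3): AFM, DFM, GJL

giving chain groups C_0 ≅ Z^10, C_1 ≅ Z^15, C_2 ≅ Z^3.

Boundary ∂_1: C_1 → C_0 is given by ∂[p,q] = [q] − [p]. For instance
  ∂BG = G − B.
The 10×15 boundary matrix has rank 9 and Smith normal form diag(1,1,1,1,1,1,1,1,1).

Boundary ∂_2: C_2 → C_1 acts by ∂[p,q,r] = [q,r] − [p,r] + [p,q]. For instance
  ∂AFM = FM − AM + AF,
  ∂DFM = FM − DM + DF.
The 15×3 boundary matrix has rank 3 and Smith normal form diag(1,1,1).

From H_k ≅ ker(∂_k) / im(∂_{k+1}) we obtain:

  H_2: rank ker ∂_2 − rank ∂_3 = (3 − 3) − 0 = 0, and there is no ∂_3, so H_2 = 0.

H_2 ≅ 0.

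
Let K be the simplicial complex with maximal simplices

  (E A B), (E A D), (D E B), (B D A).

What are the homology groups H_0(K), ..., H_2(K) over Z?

H_0 = Z,  H_1 = 0,  H_2 = Z.

Fix the vertex order A < B < D < E and write every simplex with vertices in increasing order. Then dim K = 2 and the simplices of K are:

  0-simplices (4): A, B, D, E
  1-simplices (6): AB, AD, AE, BD, BE, DE
  2-simplices (4): ABD, ABE, ADE, BDE

Hence C_0 ≅ Z^4, C_1 ≅ Z^6, C_2 ≅ Z^4.

Boundary ∂_1: C_1 → C_0 sends each edge [p,q] (with p < q) to q − p.
The 4×6 boundary matrix has rank 3 and Smith normal form diag(1,1,1).

∂_2: C_2 → C_1 maps a triangle to the signed sum of its edges. For instance
  ∂BDE = DE − BE + BD,
  ∂ABD = BD − AD + AB.
This gives a 6×4 integer matrix of rank 3; reducing to Smith normal form yields diagonal entries (1,1,1).

From H_k ≅ ker(∂_k) / im(∂_{k+1}) we obtain:

  H_0: rank C_0 − rank ∂_1 = 4 − 3 = 1, and the invariant factors of ∂_1 are all 1, so H_0 ≅ Z.
  H_1: rank ker ∂_1 − rank ∂_2 = (6 − 3) − 3 = 0, and the invariant factors of ∂_2 are all 1, so H_1 ≅ 0.
  H_2: rank ker ∂_2 − rank ∂_3 = (4 − 3) − 0 = 1, and there is no ∂_3, so H_2 ≅ Z.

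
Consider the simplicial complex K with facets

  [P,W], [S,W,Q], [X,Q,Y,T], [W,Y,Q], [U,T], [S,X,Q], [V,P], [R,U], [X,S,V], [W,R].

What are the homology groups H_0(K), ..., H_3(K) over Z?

Take the total order P < Q < R < S < T < U < V < W < X < Y on the vertex set. Then K (dimension 3) consists of the simplices:

  0-simplices (10): P, Q, R, S, T, U, V, W, X, Y
  1-simplices (18): PV, PW, QS, QT, QW, QX, QY, RU, RW, SV, SW, SX, TU, TX, TY, VX, WY, XY
  2-simplices (8): QSW, QSX, QTX, QTY, QWY, QXY, SVX, TXY
  3-simplices (1): QTXY

so the chain groups are C_0 ≅ Z^10, C_1 ≅ Z^18, C_2 ≅ Z^8, C_3 ≅ Z^1.

∂_1: C_1 → C_0 maps an edge to its endpoints' difference, ∂[p,q] = q − p.
As a 10×18 matrix over Z this has rank 9, with invariant factors (1,1,1,1,1,1,1,1,1).

∂_2: C_2 → C_1 acts by ∂[p,q,r] = [q,r] − [p,r] + [p,q]. For instance
  ∂SVX = VX − SX + SV,
  ∂QTX = TX − QX + QT.
The 18×8 boundary matrix has rank 7 and Smith normal form diag(1,1,1,1,1,1,1).

∂_3: C_3 → C_2 sends each 3-simplex σ to the alternating sum Σ_i (−1)^i (σ with its i-th vertex removed). For instance
  ∂QTXY = TXY − QXY + QTY − QTX.
This gives a 8×1 integer matrix of rank 1; reducing to Smith normal form yields diagonal entries (1).

From H_k ≅ ker(∂_k) / im(∂_{k+1}) we obtain:

  H_0: rank C_0 − rank ∂_1 = 10 − 9 = 1, and the invariant factors of ∂_1 are all 1, so H_0 = Z.
  H_1: rank ker ∂_1 − rank ∂_2 = (18 − 9) − 7 = 2, and the invariant factors of ∂_2 are all 1, so H_1 = Z^2.
  H_2: rank ker ∂_2 − rank ∂_3 = (8 − 7) − 1 = 0, and the invariant factors of ∂_3 are all 1, so H_2 = 0.
  H_3: rank ker ∂_3 − rank ∂_4 = (1 − 1) − 0 = 0, and there is no ∂_4, so H_3 = 0.

H_0 ≅ Z,  H_1 ≅ Z^2,  H_2 = 0,  H_3 = 0.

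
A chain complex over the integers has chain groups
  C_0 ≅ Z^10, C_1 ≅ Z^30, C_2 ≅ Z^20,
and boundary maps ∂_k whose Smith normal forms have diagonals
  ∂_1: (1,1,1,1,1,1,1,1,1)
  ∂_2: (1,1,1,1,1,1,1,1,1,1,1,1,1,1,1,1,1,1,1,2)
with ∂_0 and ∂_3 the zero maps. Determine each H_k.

H_0 ≅ Z,  H_1 ≅ Z ⊕ Z_2,  H_2 = 0.

H_0: b_0 = 10 − 0 − 9 = 1; torsion from ∂_1 factors > 1: none. So H_0 ≅ Z.
H_1: b_1 = 30 − 9 − 20 = 1; torsion from ∂_2 factors > 1: [2]. So H_1 ≅ Z ⊕ Z_2.
H_2: b_2 = 20 − 20 − 0 = 0; torsion from ∂_3 factors > 1: none. So H_2 ≅ 0.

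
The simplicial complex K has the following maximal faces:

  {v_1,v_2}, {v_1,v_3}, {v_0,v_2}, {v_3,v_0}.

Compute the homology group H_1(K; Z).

Fix the vertex order v_0 < v_1 < v_2 < v_3 and write every simplex with vertices in increasing order. Then dim K = 1 and the simplices of K are:

  0-simplices (4): [v_0], [v_1], [v_2], [v_3]
  1-simplices (4): [v_0,v_2], [v_0,v_3], [v_1,v_2], [v_1,v_3]

giving chain groups C_0 ≅ Z^4, C_1 ≅ Z^4.

Boundary ∂_1: C_1 → C_0 is given by ∂[p,q] = [q] − [p].
The 4×4 boundary matrix has rank 3 and Smith normal form diag(1,1,1).

Reading off H_k = ker ∂_k / im ∂_{k+1}:

  H_1: rank ker ∂_1 − rank ∂_2 = (4 − 3) − 0 = 1, and there is no ∂_2, so H_1 = Z.

H_1 ≅ Z.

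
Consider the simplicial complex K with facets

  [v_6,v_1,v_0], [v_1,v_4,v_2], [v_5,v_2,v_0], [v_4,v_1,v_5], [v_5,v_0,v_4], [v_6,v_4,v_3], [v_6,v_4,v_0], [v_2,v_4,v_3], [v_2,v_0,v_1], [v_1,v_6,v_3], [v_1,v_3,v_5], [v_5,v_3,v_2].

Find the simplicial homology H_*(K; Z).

H_0 ≅ Z,  H_1 ≅ Z/2,  H_2 = 0.

K has 7 vertices, 18 edges, 12 triangles.
rank ∂_0 = 0, rank ∂_1 = 6 ⇒ b_0 = 7 − 0 − 6 = 1; all invariant factors of ∂_1 are 1 so no torsion. So H_0 = Z.
rank ∂_1 = 6, rank ∂_2 = 12 ⇒ b_1 = 18 − 6 − 12 = 0; ∂_2 has invariant factor(s) [2] giving torsion. So H_1 = Z/2.
rank ∂_2 = 12, rank ∂_3 = 0 ⇒ b_2 = 12 − 12 − 0 = 0. So H_2 = 0.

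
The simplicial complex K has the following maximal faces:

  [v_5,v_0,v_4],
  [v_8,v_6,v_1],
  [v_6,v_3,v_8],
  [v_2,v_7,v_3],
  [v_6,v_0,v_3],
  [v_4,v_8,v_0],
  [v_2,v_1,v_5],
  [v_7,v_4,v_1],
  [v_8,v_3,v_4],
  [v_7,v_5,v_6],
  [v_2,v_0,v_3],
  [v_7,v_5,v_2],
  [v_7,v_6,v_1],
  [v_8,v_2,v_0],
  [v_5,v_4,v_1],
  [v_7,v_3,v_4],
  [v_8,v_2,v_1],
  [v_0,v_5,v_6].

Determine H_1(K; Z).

K has 9 vertices, 27 edges, 18 triangles.
rank ∂_1 = 8, rank ∂_2 = 18 ⇒ b_1 = 27 − 8 − 18 = 1; ∂_2 has invariant factor(s) [2] giving torsion. So H_1 = Z ⊕ Z_2.

H_1 ≅ Z ⊕ Z_2.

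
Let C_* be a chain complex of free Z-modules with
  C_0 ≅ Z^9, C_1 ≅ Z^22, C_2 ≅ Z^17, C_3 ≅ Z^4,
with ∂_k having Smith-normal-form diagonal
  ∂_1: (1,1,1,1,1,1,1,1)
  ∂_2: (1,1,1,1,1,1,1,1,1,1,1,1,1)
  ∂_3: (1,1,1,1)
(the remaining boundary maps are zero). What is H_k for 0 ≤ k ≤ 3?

H_0 ≅ Z,  H_1 ≅ Z,  H_2 = 0,  H_3 = 0.

H_0: b_0 = 9 − 0 − 8 = 1; torsion from ∂_1 factors > 1: none. So H_0 ≅ Z.
H_1: b_1 = 22 − 8 − 13 = 1; torsion from ∂_2 factors > 1: none. So H_1 ≅ Z.
H_2: b_2 = 17 − 13 − 4 = 0; torsion from ∂_3 factors > 1: none. So H_2 ≅ 0.
H_3: b_3 = 4 − 4 − 0 = 0; torsion from ∂_4 factors > 1: none. So H_3 ≅ 0.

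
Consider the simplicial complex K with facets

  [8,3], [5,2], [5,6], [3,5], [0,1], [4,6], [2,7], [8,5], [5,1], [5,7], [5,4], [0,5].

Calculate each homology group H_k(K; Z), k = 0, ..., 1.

Take the total order 0 < 1 < 2 < 3 < 4 < 5 < 6 < 7 < 8 on the vertex set. Then K (dimension 1) consists of the simplices:

  0-simplices (9): [0], [1], [2], [3], [4], [5], [6], [7], [8]
  1-simplices (12): [0,1], [0,5], [1,5], [2,5], [2,7], [3,5], [3,8], [4,5], [4,6], [5,6], [5,7], [5,8]

Hence C_0 ≅ Z^9, C_1 ≅ Z^12.

∂_1: C_1 → C_0 sends each edge [p,q] (with p < q) to q − p.
The 9×12 boundary matrix has rank 8 and Smith normal form diag(1,1,1,1,1,1,1,1).

Computing H_k = (kernel of ∂_k) / (image of ∂_{k+1}):

  H_0: rank C_0 − rank ∂_1 = 9 − 8 = 1, and the invariant factors of ∂_1 are all 1, so H_0 ≅ Z.
  H_1: rank ker ∂_1 − rank ∂_2 = (12 − 8) − 0 = 4, and there is no ∂_2, so H_1 ≅ Z^4.

(K is a triangulation of a wedge of 4 circles.)

H_0 = Z,  H_1 = Z^4.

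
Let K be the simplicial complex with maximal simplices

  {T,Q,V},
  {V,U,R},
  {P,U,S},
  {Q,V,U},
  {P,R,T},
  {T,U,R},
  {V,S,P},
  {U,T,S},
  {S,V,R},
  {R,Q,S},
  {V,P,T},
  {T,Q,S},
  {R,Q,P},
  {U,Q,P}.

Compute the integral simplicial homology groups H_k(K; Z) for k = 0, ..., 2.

We work with the vertex ordering P < Q < R < S < T < U < V. The simplices of K, each written with vertices in increasing order, are:

  0-simplices (7): P, Q, R, S, T, U, V
  1-simplices (21): PQ, PR, PS, PT, PU, PV, QR, QS, QT, QU, QV, RS, RT, RU, RV, ST, SU, SV, TU, TV, UV
  2-simplices (14): PQR, PQU, PRT, PSU, PSV, PTV, QRS, QST, QTV, QUV, RSV, RTU, RUV, STU

Hence C_0 ≅ Z^7, C_1 ≅ Z^21, C_2 ≅ Z^14.

Boundary ∂_1: C_1 → C_0 maps an edge to its endpoints' difference, ∂[p,q] = q − p.
As a 7×21 matrix over Z this has rank 6, with invariant factors (1,1,1,1,1,1).

∂_2: C_2 → C_1 acts by ∂[p,q,r] = [q,r] − [p,r] + [p,q]. For instance
  ∂RSV = SV − RV + RS,
  ∂QUV = UV − QV + QU.
The 21×14 boundary matrix has rank 13 and Smith normal form diag(1,1,1,1,1,1,1,1,1,1,1,1,1).

From H_k ≅ ker(∂_k) / im(∂_{k+1}) we obtain:

  H_0: rank C_0 − rank ∂_1 = 7 − 6 = 1, and the invariant factors of ∂_1 are all 1, so H_0 ≅ Z.
  H_1: rank ker ∂_1 − rank ∂_2 = (21 − 6) − 13 = 2, and the invariant factors of ∂_2 are all 1, so H_1 ≅ Z^2.
  H_2: rank ker ∂_2 − rank ∂_3 = (14 − 13) − 0 = 1, and there is no ∂_3, so H_2 ≅ Z.

As a check, the Euler characteristic is 7 − 21 + 14 = 0, which agrees with 1 − 2 + 1 = 0.
(K is a triangulation of the torus T^2.)

H_0 ≅ Z,  H_1 ≅ Z^2,  H_2 ≅ Z.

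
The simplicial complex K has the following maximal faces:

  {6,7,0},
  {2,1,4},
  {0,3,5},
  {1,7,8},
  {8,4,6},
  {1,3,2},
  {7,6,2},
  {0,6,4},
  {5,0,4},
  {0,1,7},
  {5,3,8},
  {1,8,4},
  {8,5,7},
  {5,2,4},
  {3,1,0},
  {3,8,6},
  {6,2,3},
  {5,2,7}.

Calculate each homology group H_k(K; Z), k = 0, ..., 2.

Take the total order 0 < 1 < 2 < 3 < 4 < 5 < 6 < 7 < 8 on the vertex set. Then K (dimension 2) consists of the simplices:

  0-simplices (9): [0], [1], [2], [3], [4], [5], [6], [7], [8]
  1-simplices (27): (27 of them)
  2-simplices (18): [0,1,3], [0,1,7], [0,3,5], [0,4,5], [0,4,6], [0,6,7], [1,2,3], [1,2,4], [1,4,8], [1,7,8], [2,3,6], [2,4,5], [2,5,7], [2,6,7], [3,5,8], [3,6,8], [4,6,8], [5,7,8]

so the chain groups are C_0 ≅ Z^9, C_1 ≅ Z^27, C_2 ≅ Z^18.

∂_1: C_1 → C_0 sends each edge [p,q] (with p < q) to q − p.
The 9×27 boundary matrix has rank 8 and Smith normal form diag(1,1,1,1,1,1,1,1).

The boundary map ∂_2: C_2 → C_1 maps a triangle to the signed sum of its edges. For instance
  ∂[2,6,7] = [6,7] − [2,7] + [2,6],
  ∂[0,3,5] = [3,5] − [0,5] + [0,3].
The 27×18 boundary matrix has rank 17 and Smith normal form diag(1,1,1,1,1,1,1,1,1,1,1,1,1,1,1,1,1).

Now H_k = ker ∂_k / im ∂_{k+1}, so:

  H_0: rank C_0 − rank ∂_1 = 9 − 8 = 1, and the invariant factors of ∂_1 are all 1, so H_0 ≅ Z.
  H_1: rank ker ∂_1 − rank ∂_2 = (27 − 8) − 17 = 2, and the invariant factors of ∂_2 are all 1, so H_1 ≅ Z^2.
  H_2: rank ker ∂_2 − rank ∂_3 = (18 − 17) − 0 = 1, and there is no ∂_3, so H_2 ≅ Z.

H_0 = Z,  H_1 = Z^2,  H_2 = Z.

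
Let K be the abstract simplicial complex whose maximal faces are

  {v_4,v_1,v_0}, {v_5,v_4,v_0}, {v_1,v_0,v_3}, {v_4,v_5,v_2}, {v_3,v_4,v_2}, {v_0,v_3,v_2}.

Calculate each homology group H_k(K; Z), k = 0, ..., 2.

We work with the vertex ordering v_0 < v_1 < v_2 < v_3 < v_4 < v_5. The simplices of K, each written with vertices in increasing order, are:

  0-simplices (6): [v_0], [v_1], [v_2], [v_3], [v_4], [v_5]
  1-simplices (12): [v_0,v_1], [v_0,v_2], [v_0,v_3], [v_0,v_4], [v_0,v_5], [v_1,v_3], [v_1,v_4], [v_2,v_3], [v_2,v_4], [v_2,v_5], [v_3,v_4], [v_4,v_5]
  2-simplices (6): [v_0,v_1,v_3], [v_0,v_1,v_4], [v_0,v_2,v_3], [v_0,v_4,v_5], [v_2,v_3,v_4], [v_2,v_4,v_5]

so the chain groups are C_0 ≅ Z^6, C_1 ≅ Z^12, C_2 ≅ Z^6.

Boundary ∂_1: C_1 → C_0 maps an edge to its endpoints' difference, ∂[p,q] = q − p. For instance
  ∂[v_0,v_3] = [v_3] − [v_0].
As a 6×12 matrix over Z this has rank 5, with invariant factors (1,1,1,1,1).

Boundary ∂_2: C_2 → C_1 sends each 2-simplex [p,q,r] to [q,r] − [p,r] + [p,q]. For instance
  ∂[v_2,v_4,v_5] = [v_4,v_5] − [v_2,v_5] + [v_2,v_4],
  ∂[v_0,v_1,v_4] = [v_1,v_4] − [v_0,v_4] + [v_0,v_1].
This gives a 12×6 integer matrix of rank 6; reducing to Smith normal form yields diagonal entries (1,1,1,1,1,1).

Reading off H_k = ker ∂_k / im ∂_{k+1}:

  H_0: rank C_0 − rank ∂_1 = 6 − 5 = 1, and the invariant factors of ∂_1 are all 1, so H_0 ≅ Z.
  H_1: rank ker ∂_1 − rank ∂_2 = (12 − 5) − 6 = 1, and the invariant factors of ∂_2 are all 1, so H_1 ≅ Z.
  H_2: rank ker ∂_2 − rank ∂_3 = (6 − 6) − 0 = 0, and there is no ∂_3, so H_2 ≅ 0.

As a check, the Euler characteristic is 6 − 12 + 6 = 0, which agrees with 1 − 1 + 0 = 0.

H_0 = Z,  H_1 = Z,  H_2 = 0.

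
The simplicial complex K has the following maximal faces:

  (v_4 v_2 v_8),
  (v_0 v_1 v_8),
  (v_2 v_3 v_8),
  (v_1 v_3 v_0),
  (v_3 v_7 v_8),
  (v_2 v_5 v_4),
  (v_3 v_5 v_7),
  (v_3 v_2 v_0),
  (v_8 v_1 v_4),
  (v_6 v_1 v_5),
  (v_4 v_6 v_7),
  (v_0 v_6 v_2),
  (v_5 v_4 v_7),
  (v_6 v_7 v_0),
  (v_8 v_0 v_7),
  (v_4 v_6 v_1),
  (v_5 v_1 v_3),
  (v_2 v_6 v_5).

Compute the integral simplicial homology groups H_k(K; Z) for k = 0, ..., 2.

H_0 = Z,  H_1 = Z × Z/2,  H_2 = 0.

We work with the vertex ordering v_0 < v_1 < v_2 < v_3 < v_4 < v_5 < v_6 < v_7 < v_8. The simplices of K, each written with vertices in increasing order, are:

  0-simplices (9): [v_0], [v_1], [v_2], [v_3], [v_4], [v_5], [v_6], [v_7], [v_8]
  1-simplices (27): (27 of them)
  2-simplices (18): (18 of them)

Hence C_0 ≅ Z^9, C_1 ≅ Z^27, C_2 ≅ Z^18.

Boundary ∂_1: C_1 → C_0 sends each edge [p,q] (with p < q) to q − p. For instance
  ∂[v_5,v_6] = [v_6] − [v_5].
As a 9×27 matrix over Z this has rank 8, with invariant factors (1,1,1,1,1,1,1,1).

The boundary map ∂_2: C_2 → C_1 sends each 2-simplex [p,q,r] to [q,r] − [p,r] + [p,q]. For instance
  ∂[v_0,v_1,v_8] = [v_1,v_8] − [v_0,v_8] + [v_0,v_1],
  ∂[v_2,v_5,v_6] = [v_5,v_6] − [v_2,v_6] + [v_2,v_5].
As a 27×18 matrix over Z this has rank 18, with invariant factors (1,1,1,1,1,1,1,1,1,1,1,1,1,1,1,1,1,2).

Now H_k = ker ∂_k / im ∂_{k+1}, so:

  H_0: rank C_0 − rank ∂_1 = 9 − 8 = 1, and the invariant factors of ∂_1 are all 1, so H_0 ≅ Z.
  H_1: rank ker ∂_1 − rank ∂_2 = (27 − 8) − 18 = 1, and ∂_2 has invariant factor 2 > 1, so H_1 ≅ Z × Z/2.
  H_2: rank ker ∂_2 − rank ∂_3 = (18 − 18) − 0 = 0, and there is no ∂_3, so H_2 ≅ 0.

(K is a triangulation of the Klein bottle.)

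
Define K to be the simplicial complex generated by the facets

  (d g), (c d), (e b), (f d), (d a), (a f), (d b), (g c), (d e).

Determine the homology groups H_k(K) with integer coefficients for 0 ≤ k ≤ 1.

H_0 ≅ Z,  H_1 ≅ Z^3.

Fix the vertex order a < b < c < d < e < f < g and write every simplex with vertices in increasing order. Then dim K = 1 and the simplices of K are:

  0-simplices (7): a, b, c, d, e, f, g
  1-simplices (9): ad, af, bd, be, cd, cg, de, df, dg

giving chain groups C_0 ≅ Z^7, C_1 ≅ Z^9.

Boundary ∂_1: C_1 → C_0 is given by ∂[p,q] = [q] − [p]. For instance
  ∂de = e − d.
The resulting 7×9 matrix has rank 6, and its Smith normal form has invariant factors (1,1,1,1,1,1).

From H_k ≅ ker(∂_k) / im(∂_{k+1}) we obtain:

  H_0: rank C_0 − rank ∂_1 = 7 − 6 = 1, and the invariant factors of ∂_1 are all 1, so H_0 = Z.
  H_1: rank ker ∂_1 − rank ∂_2 = (9 − 6) − 0 = 3, and there is no ∂_2, so H_1 = Z^3.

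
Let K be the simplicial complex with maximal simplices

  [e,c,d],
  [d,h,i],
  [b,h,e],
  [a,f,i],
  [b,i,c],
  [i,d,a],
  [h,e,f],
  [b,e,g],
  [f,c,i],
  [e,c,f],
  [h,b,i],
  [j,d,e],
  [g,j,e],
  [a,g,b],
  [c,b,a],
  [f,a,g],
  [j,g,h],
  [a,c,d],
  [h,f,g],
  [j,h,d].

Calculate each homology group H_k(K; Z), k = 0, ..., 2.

H_0 = Z,  H_1 = Z ⊕ Z/2,  H_2 = 0.

We work with the vertex ordering a < b < c < d < e < f < g < h < i < j. The simplices of K, each written with vertices in increasing order, are:

  0-simplices (10): a, b, c, d, e, f, g, h, i, j
  1-simplices (30): ab, ac, ad, af, ag, ai, bc, be, bg, bh, bi, cd, ce, cf, ci, de, dh, di, dj, ef, eg, eh, ej, fg, fh, fi, gh, gj, hi, hj
  2-simplices (20): abc, abg, acd, adi, afg, afi, bci, beg, beh, bhi, cde, cef, cfi, dej, dhi, dhj, efh, egj, fgh, ghj

so the chain groups are C_0 ≅ Z^10, C_1 ≅ Z^30, C_2 ≅ Z^20.

The boundary map ∂_1: C_1 → C_0 maps an edge to its endpoints' difference, ∂[p,q] = q − p.
As a 10×30 matrix over Z this has rank 9, with invariant factors (1,1,1,1,1,1,1,1,1).

The boundary map ∂_2: C_2 → C_1 sends each 2-simplex [p,q,r] to [q,r] − [p,r] + [p,q]. For instance
  ∂efh = fh − eh + ef,
  ∂cde = de − ce + cd.
As a 30×20 matrix over Z this has rank 20, with invariant factors (1,1,1,1,1,1,1,1,1,1,1,1,1,1,1,1,1,1,1,2).

Now H_k = ker ∂_k / im ∂_{k+1}, so:

  H_0: rank C_0 − rank ∂_1 = 10 − 9 = 1, and the invariant factors of ∂_1 are all 1, so H_0 ≅ Z.
  H_1: rank ker ∂_1 − rank ∂_2 = (30 − 9) − 20 = 1, and ∂_2 has invariant factor 2 > 1, so H_1 ≅ Z ⊕ Z/2.
  H_2: rank ker ∂_2 − rank ∂_3 = (20 − 20) − 0 = 0, and there is no ∂_3, so H_2 ≅ 0.

As a check, the Euler characteristic is 10 − 30 + 20 = 0, which agrees with 1 − 1 + 0 = 0.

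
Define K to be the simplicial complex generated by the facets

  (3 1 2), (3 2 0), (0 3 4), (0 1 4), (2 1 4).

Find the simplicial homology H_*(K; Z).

H_0 ≅ Z,  H_1 ≅ Z,  H_2 = 0.

Take the total order 0 < 1 < 2 < 3 < 4 on the vertex set. Then K (dimension 2) consists of the simplices:

  0-simplices (5): [0], [1], [2], [3], [4]
  1-simplices (10): [0,1], [0,2], [0,3], [0,4], [1,2], [1,3], [1,4], [2,3], [2,4], [3,4]
  2-simplices (5): [0,1,4], [0,2,3], [0,3,4], [1,2,3], [1,2,4]

so the chain groups are C_0 ≅ Z^5, C_1 ≅ Z^10, C_2 ≅ Z^5.

∂_1: C_1 → C_0 is given by ∂[p,q] = [q] − [p]. For instance
  ∂[2,4] = [4] − [2].
As a 5×10 matrix over Z this has rank 4, with invariant factors (1,1,1,1).

∂_2: C_2 → C_1 maps a triangle to the signed sum of its edges. For instance
  ∂[1,2,4] = [2,4] − [1,4] + [1,2],
  ∂[0,2,3] = [2,3] − [0,3] + [0,2].
The resulting 10×5 matrix has rank 5, and its Smith normal form has invariant factors (1,1,1,1,1).

Now H_k = ker ∂_k / im ∂_{k+1}, so:

  H_0: rank C_0 − rank ∂_1 = 5 − 4 = 1, and the invariant factors of ∂_1 are all 1, so H_0 = Z.
  H_1: rank ker ∂_1 − rank ∂_2 = (10 − 4) − 5 = 1, and the invariant factors of ∂_2 are all 1, so H_1 = Z.
  H_2: rank ker ∂_2 − rank ∂_3 = (5 − 5) − 0 = 0, and there is no ∂_3, so H_2 = 0.

As a check, the Euler characteristic is 5 − 10 + 5 = 0, which agrees with 1 − 1 + 0 = 0.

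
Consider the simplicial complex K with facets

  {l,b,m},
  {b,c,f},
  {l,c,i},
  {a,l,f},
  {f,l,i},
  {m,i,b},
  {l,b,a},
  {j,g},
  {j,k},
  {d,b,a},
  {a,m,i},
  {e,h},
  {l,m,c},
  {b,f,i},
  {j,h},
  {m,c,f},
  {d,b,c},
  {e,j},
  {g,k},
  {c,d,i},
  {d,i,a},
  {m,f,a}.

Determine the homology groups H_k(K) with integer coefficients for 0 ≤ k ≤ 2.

Take the total order a < b < c < d < e < f < g < h < i < j < k < l < m on the vertex set. Then K (dimension 2) consists of the simplices:

  0-simplices (13): a, b, c, d, e, f, g, h, i, j, k, l, m
  1-simplices (30): ab, ad, af, ai, al, am, bc, bd, bf, bi, bl, bm, cd, cf, ci, cl, cm, di, eh, ej, fi, fl, fm, gj, gk, hj, il, im, jk, lm
  2-simplices (16): abd, abl, adi, afl, afm, aim, bcd, bcf, bfi, bim, blm, cdi, cfm, cil, clm, fil

Hence C_0 ≅ Z^13, C_1 ≅ Z^30, C_2 ≅ Z^16.

∂_1: C_1 → C_0 is given by ∂[p,q] = [q] − [p]. For instance
  ∂am = m − a.
As a 13×30 matrix over Z this has rank 11, with invariant factors (1,1,1,1,1,1,1,1,1,1,1).

∂_2: C_2 → C_1 maps a triangle to the signed sum of its edges. For instance
  ∂clm = lm − cm + cl,
  ∂blm = lm − bm + bl.
As a 30×16 matrix over Z this has rank 15, with invariant factors (1,1,1,1,1,1,1,1,1,1,1,1,1,1,1).

Reading off H_k = ker ∂_k / im ∂_{k+1}:

  H_0: rank C_0 − rank ∂_1 = 13 − 11 = 2, and the invariant factors of ∂_1 are all 1, so H_0 ≅ Z^2.
  H_1: rank ker ∂_1 − rank ∂_2 = (30 − 11) − 15 = 4, and the invariant factors of ∂_2 are all 1, so H_1 ≅ Z^4.
  H_2: rank ker ∂_2 − rank ∂_3 = (16 − 15) − 0 = 1, and there is no ∂_3, so H_2 ≅ Z.

(K is a triangulation of the disjoint union of a wedge of 2 circles and the torus T^2.)

H_0 = Z^2,  H_1 = Z^4,  H_2 = Z.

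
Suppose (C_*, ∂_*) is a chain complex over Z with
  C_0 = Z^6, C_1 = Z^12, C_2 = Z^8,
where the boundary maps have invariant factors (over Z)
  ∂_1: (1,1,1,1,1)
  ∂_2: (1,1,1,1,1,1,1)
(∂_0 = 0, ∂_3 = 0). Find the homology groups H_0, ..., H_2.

H_0 = Z,  H_1 = 0,  H_2 = Z.

H_0: b_0 = 6 − 0 − 5 = 1; torsion from ∂_1 factors > 1: none. So H_0 = Z.
H_1: b_1 = 12 − 5 − 7 = 0; torsion from ∂_2 factors > 1: none. So H_1 = 0.
H_2: b_2 = 8 − 7 − 0 = 1; torsion from ∂_3 factors > 1: none. So H_2 = Z.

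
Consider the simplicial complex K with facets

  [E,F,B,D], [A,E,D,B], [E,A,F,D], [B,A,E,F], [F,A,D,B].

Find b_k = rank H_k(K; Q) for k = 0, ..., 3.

We work with the vertex ordering A < B < D < E < F. The simplices of K, each written with vertices in increasing order, are:

  0-simplices (5): A, B, D, E, F
  1-simplices (10): AB, AD, AE, AF, BD, BE, BF, DE, DF, EF
  2-simplices (10): ABD, ABE, ABF, ADE, ADF, AEF, BDE, BDF, BEF, DEF
  3-simplices (5): ABDE, ABDF, ABEF, ADEF, BDEF

giving chain groups C_0 ≅ Z^5, C_1 ≅ Z^10, C_2 ≅ Z^10, C_3 ≅ Z^5.

∂_1: C_1 → C_0 sends each edge [p,q] (with p < q) to q − p.
The 5×10 boundary matrix has rank 4 and Smith normal form diag(1,1,1,1).

The boundary map ∂_2: C_2 → C_1 sends each 2-simplex [p,q,r] to [q,r] − [p,r] + [p,q]. For instance
  ∂AEF = EF − AF + AE,
  ∂BDF = DF − BF + BD.
As a 10×10 matrix over Z this has rank 6, with invariant factors (1,1,1,1,1,1).

The boundary map ∂_3: C_3 → C_2 sends each 3-simplex σ to the alternating sum Σ_i (−1)^i (σ with its i-th vertex removed). For instance
  ∂ABDE = BDE − ADE + ABE − ABD,
  ∂BDEF = DEF − BEF + BDF − BDE.
This gives a 10×5 integer matrix of rank 4; reducing to Smith normal form yields diagonal entries (1,1,1,1).

Computing H_k = (kernel of ∂_k) / (image of ∂_{k+1}):

  H_0: rank C_0 − rank ∂_1 = 5 − 4 = 1, and the invariant factors of ∂_1 are all 1, so H_0 ≅ Z.
  H_1: rank ker ∂_1 − rank ∂_2 = (10 − 4) − 6 = 0, and the invariant factors of ∂_2 are all 1, so H_1 ≅ 0.
  H_2: rank ker ∂_2 − rank ∂_3 = (10 − 6) − 4 = 0, and the invariant factors of ∂_3 are all 1, so H_2 ≅ 0.
  H_3: rank ker ∂_3 − rank ∂_4 = (5 − 4) − 0 = 1, and there is no ∂_4, so H_3 ≅ Z.

(K is a triangulation of the 3-sphere S^3.)

Hence the Betti numbers are b_0 = 1, b_1 = 0, b_2 = 0, b_3 = 1.

b_0 = 1, b_1 = 0, b_2 = 0, b_3 = 1.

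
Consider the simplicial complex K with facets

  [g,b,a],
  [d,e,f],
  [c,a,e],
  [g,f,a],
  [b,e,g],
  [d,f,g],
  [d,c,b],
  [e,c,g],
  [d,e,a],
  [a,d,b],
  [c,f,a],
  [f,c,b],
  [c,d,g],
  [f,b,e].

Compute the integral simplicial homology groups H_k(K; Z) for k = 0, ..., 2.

Take the total order a < b < c < d < e < f < g on the vertex set. Then K (dimension 2) consists of the simplices:

  0-simplices (7): a, b, c, d, e, f, g
  1-simplices (21): ab, ac, ad, ae, af, ag, bc, bd, be, bf, bg, cd, ce, cf, cg, de, df, dg, ef, eg, fg
  2-simplices (14): abd, abg, ace, acf, ade, afg, bcd, bcf, bef, beg, cdg, ceg, def, dfg

so the chain groups are C_0 ≅ Z^7, C_1 ≅ Z^21, C_2 ≅ Z^14.

The boundary map ∂_1: C_1 → C_0 is given by ∂[p,q] = [q] − [p]. For instance
  ∂ag = g − a.
The resulting 7×21 matrix has rank 6, and its Smith normal form has invariant factors (1,1,1,1,1,1).

Boundary ∂_2: C_2 → C_1 acts by ∂[p,q,r] = [q,r] − [p,r] + [p,q]. For instance
  ∂bcd = cd − bd + bc,
  ∂dfg = fg − dg + df.
This gives a 21×14 integer matrix of rank 13; reducing to Smith normal form yields diagonal entries (1,1,1,1,1,1,1,1,1,1,1,1,1).

Computing H_k = (kernel of ∂_k) / (image of ∂_{k+1}):

  H_0: rank C_0 − rank ∂_1 = 7 − 6 = 1, and the invariant factors of ∂_1 are all 1, so H_0 ≅ Z.
  H_1: rank ker ∂_1 − rank ∂_2 = (21 − 6) − 13 = 2, and the invariant factors of ∂_2 are all 1, so H_1 ≅ Z^2.
  H_2: rank ker ∂_2 − rank ∂_3 = (14 − 13) − 0 = 1, and there is no ∂_3, so H_2 ≅ Z.

H_0 = Z,  H_1 = Z^2,  H_2 = Z.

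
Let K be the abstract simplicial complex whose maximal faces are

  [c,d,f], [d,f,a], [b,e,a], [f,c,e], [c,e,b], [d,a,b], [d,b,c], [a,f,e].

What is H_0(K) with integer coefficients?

Order the vertices as a < b < c < d < e < f. Listing each simplex with vertices in this order, K has dimension 2 with simplices:

  0-simplices (6): a, b, c, d, e, f
  1-simplices (12): ab, ad, ae, af, bc, bd, be, cd, ce, cf, df, ef
  2-simplices (8): abd, abe, adf, aef, bcd, bce, cdf, cef

Hence C_0 ≅ Z^6, C_1 ≅ Z^12, C_2 ≅ Z^8.

∂_1: C_1 → C_0 sends each edge [p,q] (with p < q) to q − p. For instance
  ∂af = f − a.
This gives a 6×12 integer matrix of rank 5; reducing to Smith normal form yields diagonal entries (1,1,1,1,1).

Boundary ∂_2: C_2 → C_1 sends each 2-simplex [p,q,r] to [q,r] − [p,r] + [p,q]. For instance
  ∂aef = ef − af + ae,
  ∂abe = be − ae + ab.
This gives a 12×8 integer matrix of rank 7; reducing to Smith normal form yields diagonal entries (1,1,1,1,1,1,1).

From H_k ≅ ker(∂_k) / im(∂_{k+1}) we obtain:

  H_0: rank C_0 − rank ∂_1 = 6 − 5 = 1, and the invariant factors of ∂_1 are all 1, so H_0 ≅ Z.

(K is a triangulation of the 2-sphere S^2.)

H_0 = Z.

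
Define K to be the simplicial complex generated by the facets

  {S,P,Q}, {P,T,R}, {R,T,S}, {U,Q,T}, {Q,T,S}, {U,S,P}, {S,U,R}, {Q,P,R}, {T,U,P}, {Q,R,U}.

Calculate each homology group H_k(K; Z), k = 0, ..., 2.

H_0 ≅ Z,  H_1 ≅ Z/2,  H_2 = 0.

Fix the vertex order P < Q < R < S < T < U and write every simplex with vertices in increasing order. Then dim K = 2 and the simplices of K are:

  0-simplices (6): P, Q, R, S, T, U
  1-simplices (15): PQ, PR, PS, PT, PU, QR, QS, QT, QU, RS, RT, RU, ST, SU, TU
  2-simplices (10): PQR, PQS, PRT, PSU, PTU, QRU, QST, QTU, RST, RSU

giving chain groups C_0 ≅ Z^6, C_1 ≅ Z^15, C_2 ≅ Z^10.

∂_1: C_1 → C_0 maps an edge to its endpoints' difference, ∂[p,q] = q − p.
As a 6×15 matrix over Z this has rank 5, with invariant factors (1,1,1,1,1).

The boundary map ∂_2: C_2 → C_1 sends each 2-simplex [p,q,r] to [q,r] − [p,r] + [p,q]. For instance
  ∂RST = ST − RT + RS,
  ∂RSU = SU − RU + RS.
This gives a 15×10 integer matrix of rank 10; reducing to Smith normal form yields diagonal entries (1,1,1,1,1,1,1,1,1,2).

Computing H_k = (kernel of ∂_k) / (image of ∂_{k+1}):

  H_0: rank C_0 − rank ∂_1 = 6 − 5 = 1, and the invariant factors of ∂_1 are all 1, so H_0 ≅ Z.
  H_1: rank ker ∂_1 − rank ∂_2 = (15 − 5) − 10 = 0, and ∂_2 has invariant factor 2 > 1, so H_1 ≅ Z/2.
  H_2: rank ker ∂_2 − rank ∂_3 = (10 − 10) − 0 = 0, and there is no ∂_3, so H_2 ≅ 0.

(K is a triangulation of the real projective plane RP^2.)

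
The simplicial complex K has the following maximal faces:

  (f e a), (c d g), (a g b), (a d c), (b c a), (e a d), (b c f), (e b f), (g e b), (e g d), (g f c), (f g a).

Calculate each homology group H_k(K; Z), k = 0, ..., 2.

Order the vertices as a < b < c < d < e < f < g. Listing each simplex with vertices in this order, K has dimension 2 with simplices:

  0-simplices (7): a, b, c, d, e, f, g
  1-simplices (18): ab, ac, ad, ae, af, ag, bc, be, bf, bg, cd, cf, cg, de, dg, ef, eg, fg
  2-simplices (12): abc, abg, acd, ade, aef, afg, bcf, bef, beg, cdg, cfg, deg

Hence C_0 ≅ Z^7, C_1 ≅ Z^18, C_2 ≅ Z^12.

Boundary ∂_1: C_1 → C_0 sends each edge [p,q] (with p < q) to q − p.
The 7×18 boundary matrix has rank 6 and Smith normal form diag(1,1,1,1,1,1).

Boundary ∂_2: C_2 → C_1 maps a triangle to the signed sum of its edges. For instance
  ∂abg = bg − ag + ab,
  ∂ade = de − ae + ad.
This gives a 18×12 integer matrix of rank 12; reducing to Smith normal form yields diagonal entries (1,1,1,1,1,1,1,1,1,1,1,2).

Now H_k = ker ∂_k / im ∂_{k+1}, so:

  H_0: rank C_0 − rank ∂_1 = 7 − 6 = 1, and the invariant factors of ∂_1 are all 1, so H_0 ≅ Z.
  H_1: rank ker ∂_1 − rank ∂_2 = (18 − 6) − 12 = 0, and ∂_2 has invariant factor 2 > 1, so H_1 ≅ Z/2.
  H_2: rank ker ∂_2 − rank ∂_3 = (12 − 12) − 0 = 0, and there is no ∂_3, so H_2 ≅ 0.

(K is a triangulation of the real projective plane RP^2.)

H_0 = Z,  H_1 = Z/2,  H_2 = 0.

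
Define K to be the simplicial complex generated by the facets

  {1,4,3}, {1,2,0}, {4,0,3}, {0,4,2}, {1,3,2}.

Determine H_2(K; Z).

Order the vertices as 0 < 1 < 2 < 3 < 4. Listing each simplex with vertices in this order, K has dimension 2 with simplices:

  0-simplices (5): [0], [1], [2], [3], [4]
  1-simplices (10): [0,1], [0,2], [0,3], [0,4], [1,2], [1,3], [1,4], [2,3], [2,4], [3,4]
  2-simplices (5): [0,1,2], [0,2,4], [0,3,4], [1,2,3], [1,3,4]

so the chain groups are C_0 ≅ Z^5, C_1 ≅ Z^10, C_2 ≅ Z^5.

The boundary map ∂_1: C_1 → C_0 maps an edge to its endpoints' difference, ∂[p,q] = q − p. For instance
  ∂[1,2] = [2] − [1].
The resulting 5×10 matrix has rank 4, and its Smith normal form has invariant factors (1,1,1,1).

∂_2: C_2 → C_1 maps a triangle to the signed sum of its edges. For instance
  ∂[1,2,3] = [2,3] − [1,3] + [1,2],
  ∂[0,3,4] = [3,4] − [0,4] + [0,3].
This gives a 10×5 integer matrix of rank 5; reducing to Smith normal form yields diagonal entries (1,1,1,1,1).

Now H_k = ker ∂_k / im ∂_{k+1}, so:

  H_2: rank ker ∂_2 − rank ∂_3 = (5 − 5) − 0 = 0, and there is no ∂_3, so H_2 ≅ 0.

H_2 ≅ 0.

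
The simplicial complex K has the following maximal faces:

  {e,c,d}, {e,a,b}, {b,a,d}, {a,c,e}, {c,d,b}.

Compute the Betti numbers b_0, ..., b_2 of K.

b_0 = 1, b_1 = 1, b_2 = 0.

Fix the vertex order a < b < c < d < e and write every simplex with vertices in increasing order. Then dim K = 2 and the simplices of K are:

  0-simplices (5): a, b, c, d, e
  1-simplices (10): ab, ac, ad, ae, bc, bd, be, cd, ce, de
  2-simplices (5): abd, abe, ace, bcd, cde

giving chain groups C_0 ≅ Z^5, C_1 ≅ Z^10, C_2 ≅ Z^5.

The boundary map ∂_1: C_1 → C_0 sends each edge [p,q] (with p < q) to q − p. For instance
  ∂ad = d − a.
The resulting 5×10 matrix has rank 4, and its Smith normal form has invariant factors (1,1,1,1).

∂_2: C_2 → C_1 sends each 2-simplex [p,q,r] to [q,r] − [p,r] + [p,q]. For instance
  ∂bcd = cd − bd + bc,
  ∂abd = bd − ad + ab.
This gives a 10×5 integer matrix of rank 5; reducing to Smith normal form yields diagonal entries (1,1,1,1,1).

Computing H_k = (kernel of ∂_k) / (image of ∂_{k+1}):

  H_0: rank C_0 − rank ∂_1 = 5 − 4 = 1, and the invariant factors of ∂_1 are all 1, so H_0 ≅ Z.
  H_1: rank ker ∂_1 − rank ∂_2 = (10 − 4) − 5 = 1, and the invariant factors of ∂_2 are all 1, so H_1 ≅ Z.
  H_2: rank ker ∂_2 − rank ∂_3 = (5 − 5) − 0 = 0, and there is no ∂_3, so H_2 ≅ 0.

Hence the Betti numbers are b_0 = 1, b_1 = 1, b_2 = 0.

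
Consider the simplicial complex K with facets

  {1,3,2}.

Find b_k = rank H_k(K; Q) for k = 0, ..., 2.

Order the vertices as 1 < 2 < 3. Listing each simplex with vertices in this order, K has dimension 2 with simplices:

  0-simplices (3): [1], [2], [3]
  1-simplices (3): [1,2], [1,3], [2,3]
  2-simplices (1): [1,2,3]

so the chain groups are C_0 ≅ Z^3, C_1 ≅ Z^3, C_2 ≅ Z^1.

Boundary ∂_1: C_1 → C_0 maps an edge to its endpoints' difference, ∂[p,q] = q − p.
As a 3×3 matrix over Z this has rank 2, with invariant factors (1,1).

∂_2: C_2 → C_1 maps a triangle to the signed sum of its edges. For instance
  ∂[1,2,3] = [2,3] − [1,3] + [1,2].
The 3×1 boundary matrix has rank 1 and Smith normal form diag(1).

Reading off H_k = ker ∂_k / im ∂_{k+1}:

  H_0: rank C_0 − rank ∂_1 = 3 − 2 = 1, and the invariant factors of ∂_1 are all 1, so H_0 ≅ Z.
  H_1: rank ker ∂_1 − rank ∂_2 = (3 − 2) − 1 = 0, and the invariant factors of ∂_2 are all 1, so H_1 ≅ 0.
  H_2: rank ker ∂_2 − rank ∂_3 = (1 − 1) − 0 = 0, and there is no ∂_3, so H_2 ≅ 0.

Hence the Betti numbers are b_0 = 1, b_1 = 0, b_2 = 0.

b_0 = 1, b_1 = 0, b_2 = 0.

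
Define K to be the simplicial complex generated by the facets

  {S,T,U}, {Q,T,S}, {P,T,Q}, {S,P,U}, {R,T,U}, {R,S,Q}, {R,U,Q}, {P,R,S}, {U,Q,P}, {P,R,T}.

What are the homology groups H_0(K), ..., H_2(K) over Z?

Take the total order P < Q < R < S < T < U on the vertex set. Then K (dimension 2) consists of the simplices:

  0-simplices (6): P, Q, R, S, T, U
  1-simplices (15): PQ, PR, PS, PT, PU, QR, QS, QT, QU, RS, RT, RU, ST, SU, TU
  2-simplices (10): PQT, PQU, PRS, PRT, PSU, QRS, QRU, QST, RTU, STU

Hence C_0 ≅ Z^6, C_1 ≅ Z^15, C_2 ≅ Z^10.

Boundary ∂_1: C_1 → C_0 is given by ∂[p,q] = [q] − [p].
The 6×15 boundary matrix has rank 5 and Smith normal form diag(1,1,1,1,1).

The boundary map ∂_2: C_2 → C_1 maps a triangle to the signed sum of its edges. For instance
  ∂PQU = QU − PU + PQ,
  ∂PRS = RS − PS + PR.
The resulting 15×10 matrix has rank 10, and its Smith normal form has invariant factors (1,1,1,1,1,1,1,1,1,2).

Computing H_k = (kernel of ∂_k) / (image of ∂_{k+1}):

  H_0: rank C_0 − rank ∂_1 = 6 − 5 = 1, and the invariant factors of ∂_1 are all 1, so H_0 = Z.
  H_1: rank ker ∂_1 − rank ∂_2 = (15 − 5) − 10 = 0, and ∂_2 has invariant factor 2 > 1, so H_1 = Z/2.
  H_2: rank ker ∂_2 − rank ∂_3 = (10 − 10) − 0 = 0, and there is no ∂_3, so H_2 = 0.

As a check, the Euler characteristic is 6 − 15 + 10 = 1, which agrees with 1 − 0 + 0 = 1.
(K is a triangulation of the real projective plane RP^2.)

H_0 ≅ Z,  H_1 ≅ Z/2,  H_2 = 0.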